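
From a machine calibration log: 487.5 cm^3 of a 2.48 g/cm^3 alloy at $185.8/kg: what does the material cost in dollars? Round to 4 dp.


Mass = 487.5*2.48/1000 = 1.209 kg
Cost = 1.209 * 185.8 = 224.6322 $


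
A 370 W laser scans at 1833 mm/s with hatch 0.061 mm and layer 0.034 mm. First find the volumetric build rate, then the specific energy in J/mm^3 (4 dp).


Build rate = 1833 * 0.061 * 0.034 = 3.801642 mm^3/s
SE = 370 / 3.801642 = 97.3264 J/mm^3


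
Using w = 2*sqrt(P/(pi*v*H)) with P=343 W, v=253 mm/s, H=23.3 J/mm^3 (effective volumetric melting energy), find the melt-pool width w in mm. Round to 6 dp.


w = 2*sqrt(343/(pi*253*23.3)) = 0.272185 mm


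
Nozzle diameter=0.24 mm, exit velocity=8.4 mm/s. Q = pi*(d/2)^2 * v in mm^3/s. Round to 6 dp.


A = pi*(0.24/2)^2 = 0.04523893 mm^2
Q = 0.04523893 * 8.4 = 0.380007 mm^3/s


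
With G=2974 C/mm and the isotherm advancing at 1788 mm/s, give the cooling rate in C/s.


CR = 2974 * 1788 = 5317512 C/s


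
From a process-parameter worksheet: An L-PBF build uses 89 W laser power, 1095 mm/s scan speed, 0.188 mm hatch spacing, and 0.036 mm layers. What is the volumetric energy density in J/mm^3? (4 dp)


E = 89 / (1095*0.188*0.036) = 12.0092 J/mm^3


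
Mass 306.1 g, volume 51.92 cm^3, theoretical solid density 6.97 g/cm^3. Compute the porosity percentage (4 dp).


rho_part = 306.1 / 51.92 = 5.89560863 g/cm^3
Porosity = (1 - 5.89560863/6.97)*100 = 15.4145 %


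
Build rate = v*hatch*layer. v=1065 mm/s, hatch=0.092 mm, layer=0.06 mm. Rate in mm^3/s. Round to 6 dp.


Rate = 1065 * 0.092 * 0.06 = 5.8788 mm^3/s


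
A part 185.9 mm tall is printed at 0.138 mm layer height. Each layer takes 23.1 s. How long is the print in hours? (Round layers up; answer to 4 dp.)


Layers = ceil(185.9/0.138) = 1348
t = 1348 * 23.1 / 3600 = 8.6497 hrs


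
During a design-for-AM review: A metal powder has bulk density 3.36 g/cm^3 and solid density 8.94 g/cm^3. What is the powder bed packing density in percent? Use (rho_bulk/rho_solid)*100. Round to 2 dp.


Packing = (3.36/8.94)*100 = 37.58 %


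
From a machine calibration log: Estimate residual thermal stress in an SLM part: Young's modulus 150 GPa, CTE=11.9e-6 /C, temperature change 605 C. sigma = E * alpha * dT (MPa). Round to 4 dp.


sigma = 150*1000 * 11.9e-6 * 605 = 1079.925 MPa


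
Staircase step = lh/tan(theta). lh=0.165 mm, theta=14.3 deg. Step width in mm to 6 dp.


step = 0.165 / tan(14.3) = 0.647321 mm


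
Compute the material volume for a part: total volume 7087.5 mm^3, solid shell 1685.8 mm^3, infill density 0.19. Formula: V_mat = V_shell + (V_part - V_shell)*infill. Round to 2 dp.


V_infill = (7087.5 - 1685.8) * 0.19 = 1026.32
V_total = 1685.8 + 1026.32 = 2712.12 mm^3


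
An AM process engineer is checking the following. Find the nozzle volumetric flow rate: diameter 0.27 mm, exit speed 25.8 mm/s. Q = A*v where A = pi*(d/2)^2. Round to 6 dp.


A = pi*(0.27/2)^2 = 0.05725553 mm^2
Q = 0.05725553 * 25.8 = 1.477193 mm^3/s


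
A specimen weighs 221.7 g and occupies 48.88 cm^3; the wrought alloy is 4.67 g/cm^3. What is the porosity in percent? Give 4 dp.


rho_part = 221.7 / 48.88 = 4.53559738 g/cm^3
Porosity = (1 - 4.53559738/4.67)*100 = 2.878 %


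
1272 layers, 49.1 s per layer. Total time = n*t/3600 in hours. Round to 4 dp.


t = 1272 * 49.1 / 3600 = 17.3487 hrs


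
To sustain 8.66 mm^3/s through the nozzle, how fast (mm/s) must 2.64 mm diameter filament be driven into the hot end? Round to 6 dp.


A = pi*(2.64/2)^2 = 5.473911
v = 8.66 / 5.473911 = 1.58205 mm/s


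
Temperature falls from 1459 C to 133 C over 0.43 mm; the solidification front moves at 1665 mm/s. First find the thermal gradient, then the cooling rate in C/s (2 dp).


G = (1459-133)/0.43 = 3083.72093023 C/mm
CR = 3083.72093023 * 1665 = 5134395.35 C/s


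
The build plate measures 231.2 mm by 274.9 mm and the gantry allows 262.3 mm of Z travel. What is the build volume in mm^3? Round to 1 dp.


V = 231.2 * 274.9 * 262.3 = 16670969.6 mm^3


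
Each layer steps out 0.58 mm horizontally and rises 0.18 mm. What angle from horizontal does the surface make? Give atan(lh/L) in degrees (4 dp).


angle = atan(0.18/0.58) = 17.2415 degrees


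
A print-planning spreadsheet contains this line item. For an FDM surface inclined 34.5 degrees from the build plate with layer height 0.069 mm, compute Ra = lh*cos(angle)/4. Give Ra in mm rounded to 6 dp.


Ra = 0.069 * cos(34.5) / 4 = 0.014216 mm


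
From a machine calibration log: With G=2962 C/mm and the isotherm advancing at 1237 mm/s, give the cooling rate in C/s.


CR = 2962 * 1237 = 3663994 C/s


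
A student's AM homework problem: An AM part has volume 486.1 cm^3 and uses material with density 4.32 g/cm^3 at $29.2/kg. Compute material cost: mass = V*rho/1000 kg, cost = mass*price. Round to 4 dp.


Mass = 486.1*4.32/1000 = 2.099952 kg
Cost = 2.099952 * 29.2 = 61.3186 $


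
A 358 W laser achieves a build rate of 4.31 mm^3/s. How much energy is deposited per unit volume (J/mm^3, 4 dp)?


SE = 358 / 4.31 = 83.0626 J/mm^3


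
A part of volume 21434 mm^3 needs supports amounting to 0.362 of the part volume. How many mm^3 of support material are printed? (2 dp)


V_support = 21434 * 0.362 = 7759.11 mm^3


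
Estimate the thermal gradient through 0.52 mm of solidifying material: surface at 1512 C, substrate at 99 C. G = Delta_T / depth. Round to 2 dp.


G = (1512-99)/0.52 = 2717.31 C/mm


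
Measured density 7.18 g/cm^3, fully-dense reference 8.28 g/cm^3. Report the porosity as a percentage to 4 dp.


Porosity = (1-7.18/8.28)*100 = 13.285 %


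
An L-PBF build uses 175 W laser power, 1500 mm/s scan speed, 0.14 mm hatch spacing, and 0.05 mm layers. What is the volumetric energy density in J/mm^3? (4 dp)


E = 175 / (1500*0.14*0.05) = 16.6667 J/mm^3


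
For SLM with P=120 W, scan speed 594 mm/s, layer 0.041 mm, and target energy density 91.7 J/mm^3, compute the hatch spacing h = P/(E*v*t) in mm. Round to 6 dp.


h = 120 / (91.7*594*0.041) = 0.053733 mm


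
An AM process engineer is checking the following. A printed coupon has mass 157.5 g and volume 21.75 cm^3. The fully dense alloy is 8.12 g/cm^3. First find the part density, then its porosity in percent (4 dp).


rho_part = 157.5 / 21.75 = 7.24137931 g/cm^3
Porosity = (1 - 7.24137931/8.12)*100 = 10.8205 %


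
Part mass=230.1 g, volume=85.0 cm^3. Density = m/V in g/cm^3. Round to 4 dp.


rho = 230.1 / 85.0 = 2.7071 g/cm^3


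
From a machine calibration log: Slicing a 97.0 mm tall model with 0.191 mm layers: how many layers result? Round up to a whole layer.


Layers = ceil(97.0/0.191) = 508


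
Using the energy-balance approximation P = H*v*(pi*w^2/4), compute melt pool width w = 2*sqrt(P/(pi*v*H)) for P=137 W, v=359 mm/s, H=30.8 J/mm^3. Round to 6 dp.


w = 2*sqrt(137/(pi*359*30.8)) = 0.125601 mm


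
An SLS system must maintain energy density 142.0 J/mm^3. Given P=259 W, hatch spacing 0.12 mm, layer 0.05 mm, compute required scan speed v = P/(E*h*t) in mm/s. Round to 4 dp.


v = 259 / (142.0*0.12*0.05) = 303.9906 mm/s


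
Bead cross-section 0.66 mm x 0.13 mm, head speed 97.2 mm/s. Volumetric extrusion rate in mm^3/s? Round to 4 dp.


Rate = 0.66 * 0.13 * 97.2 = 8.3398 mm^3/s


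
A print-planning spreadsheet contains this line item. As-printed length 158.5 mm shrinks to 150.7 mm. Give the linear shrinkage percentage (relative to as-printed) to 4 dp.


Shrinkage = ((158.5-150.7)/158.5)*100 = 4.9211 %


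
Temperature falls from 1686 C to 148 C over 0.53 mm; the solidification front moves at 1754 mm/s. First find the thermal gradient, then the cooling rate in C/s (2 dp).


G = (1686-148)/0.53 = 2901.88679245 C/mm
CR = 2901.88679245 * 1754 = 5089909.43 C/s


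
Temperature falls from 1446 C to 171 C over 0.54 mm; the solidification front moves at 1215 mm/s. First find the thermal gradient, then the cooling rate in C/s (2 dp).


G = (1446-171)/0.54 = 2361.11111111 C/mm
CR = 2361.11111111 * 1215 = 2868750.0 C/s


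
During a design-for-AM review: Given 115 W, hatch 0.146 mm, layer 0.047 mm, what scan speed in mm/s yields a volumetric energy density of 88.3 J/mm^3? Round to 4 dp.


v = 115 / (88.3*0.146*0.047) = 189.7957 mm/s


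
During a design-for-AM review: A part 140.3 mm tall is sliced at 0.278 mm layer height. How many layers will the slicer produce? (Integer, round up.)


Layers = ceil(140.3/0.278) = 505


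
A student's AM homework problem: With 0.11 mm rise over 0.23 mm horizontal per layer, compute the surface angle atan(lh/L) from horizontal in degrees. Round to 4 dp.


angle = atan(0.11/0.23) = 25.56 degrees


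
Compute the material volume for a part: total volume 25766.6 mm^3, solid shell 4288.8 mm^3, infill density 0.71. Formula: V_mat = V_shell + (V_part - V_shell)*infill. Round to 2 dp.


V_infill = (25766.6 - 4288.8) * 0.71 = 15249.24
V_total = 4288.8 + 15249.24 = 19538.04 mm^3


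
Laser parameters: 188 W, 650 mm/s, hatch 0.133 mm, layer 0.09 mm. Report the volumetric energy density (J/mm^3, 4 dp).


E = 188 / (650*0.133*0.09) = 24.163 J/mm^3


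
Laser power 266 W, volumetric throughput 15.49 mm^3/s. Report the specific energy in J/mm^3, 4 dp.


SE = 266 / 15.49 = 17.1724 J/mm^3


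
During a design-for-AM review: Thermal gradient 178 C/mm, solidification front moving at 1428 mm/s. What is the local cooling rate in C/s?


CR = 178 * 1428 = 254184 C/s


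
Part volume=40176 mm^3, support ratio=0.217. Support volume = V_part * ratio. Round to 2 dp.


V_support = 40176 * 0.217 = 8718.19 mm^3


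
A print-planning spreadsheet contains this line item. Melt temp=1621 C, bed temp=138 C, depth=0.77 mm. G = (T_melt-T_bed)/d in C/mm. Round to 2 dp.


G = (1621-138)/0.77 = 1925.97 C/mm


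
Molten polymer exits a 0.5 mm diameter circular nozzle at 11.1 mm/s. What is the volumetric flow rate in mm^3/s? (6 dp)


A = pi*(0.5/2)^2 = 0.19634954 mm^2
Q = 0.19634954 * 11.1 = 2.17948 mm^3/s


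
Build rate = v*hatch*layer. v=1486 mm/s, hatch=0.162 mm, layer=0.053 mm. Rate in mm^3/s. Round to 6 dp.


Rate = 1486 * 0.162 * 0.053 = 12.758796 mm^3/s


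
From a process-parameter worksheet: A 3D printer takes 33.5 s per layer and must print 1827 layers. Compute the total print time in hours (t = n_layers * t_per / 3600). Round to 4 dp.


t = 1827 * 33.5 / 3600 = 17.0013 hrs


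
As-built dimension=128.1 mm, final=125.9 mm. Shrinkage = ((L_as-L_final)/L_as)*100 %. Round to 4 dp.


Shrinkage = ((128.1-125.9)/128.1)*100 = 1.7174 %


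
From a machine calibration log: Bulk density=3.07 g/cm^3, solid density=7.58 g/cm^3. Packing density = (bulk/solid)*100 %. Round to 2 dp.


Packing = (3.07/7.58)*100 = 40.5 %


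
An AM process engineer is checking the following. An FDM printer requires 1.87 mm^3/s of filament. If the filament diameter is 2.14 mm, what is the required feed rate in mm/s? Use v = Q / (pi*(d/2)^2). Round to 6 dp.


A = pi*(2.14/2)^2 = 3.596809
v = 1.87 / 3.596809 = 0.519905 mm/s


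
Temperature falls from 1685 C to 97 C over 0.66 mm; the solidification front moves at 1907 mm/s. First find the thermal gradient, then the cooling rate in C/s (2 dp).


G = (1685-97)/0.66 = 2406.06060606 C/mm
CR = 2406.06060606 * 1907 = 4588357.58 C/s


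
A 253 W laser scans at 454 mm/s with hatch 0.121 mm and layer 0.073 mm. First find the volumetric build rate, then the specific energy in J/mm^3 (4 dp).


Build rate = 454 * 0.121 * 0.073 = 4.010182 mm^3/s
SE = 253 / 4.010182 = 63.0894 J/mm^3


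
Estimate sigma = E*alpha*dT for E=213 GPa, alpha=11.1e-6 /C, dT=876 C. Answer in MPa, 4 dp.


sigma = 213*1000 * 11.1e-6 * 876 = 2071.1268 MPa


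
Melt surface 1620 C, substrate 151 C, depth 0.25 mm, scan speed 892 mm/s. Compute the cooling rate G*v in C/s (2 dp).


G = (1620-151)/0.25 = 5876.0 C/mm
CR = 5876.0 * 892 = 5241392.0 C/s


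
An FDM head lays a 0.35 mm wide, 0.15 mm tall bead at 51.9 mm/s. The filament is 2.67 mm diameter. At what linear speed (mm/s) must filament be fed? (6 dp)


Q = 0.35 * 0.15 * 51.9 = 2.72475 mm^3/s
A_fil = pi*(2.67/2)^2 = 5.59902497 mm^2
v_feed = 2.72475 / 5.59902497 = 0.486647 mm/s


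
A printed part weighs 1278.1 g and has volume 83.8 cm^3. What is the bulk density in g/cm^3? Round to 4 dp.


rho = 1278.1 / 83.8 = 15.2518 g/cm^3


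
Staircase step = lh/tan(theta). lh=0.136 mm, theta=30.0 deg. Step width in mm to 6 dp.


step = 0.136 / tan(30.0) = 0.235559 mm


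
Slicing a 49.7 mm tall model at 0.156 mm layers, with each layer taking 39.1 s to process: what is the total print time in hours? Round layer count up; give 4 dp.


Layers = ceil(49.7/0.156) = 319
t = 319 * 39.1 / 3600 = 3.4647 hrs


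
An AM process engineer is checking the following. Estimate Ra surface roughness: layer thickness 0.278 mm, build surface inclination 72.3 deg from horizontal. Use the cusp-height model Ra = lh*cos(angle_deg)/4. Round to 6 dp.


Ra = 0.278 * cos(72.3) / 4 = 0.02113 mm


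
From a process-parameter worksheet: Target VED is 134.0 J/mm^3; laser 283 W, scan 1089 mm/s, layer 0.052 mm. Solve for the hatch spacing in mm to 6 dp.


h = 283 / (134.0*1089*0.052) = 0.037295 mm


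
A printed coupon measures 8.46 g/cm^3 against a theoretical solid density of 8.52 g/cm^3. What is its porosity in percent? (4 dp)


Porosity = (1-8.46/8.52)*100 = 0.7042 %


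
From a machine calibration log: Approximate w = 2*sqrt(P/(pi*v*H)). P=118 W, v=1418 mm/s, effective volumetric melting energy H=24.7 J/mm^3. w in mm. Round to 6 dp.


w = 2*sqrt(118/(pi*1418*24.7)) = 0.065495 mm


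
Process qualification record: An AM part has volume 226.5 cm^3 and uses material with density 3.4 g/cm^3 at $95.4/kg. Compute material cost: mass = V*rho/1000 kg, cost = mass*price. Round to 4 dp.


Mass = 226.5*3.4/1000 = 0.7701 kg
Cost = 0.7701 * 95.4 = 73.4675 $


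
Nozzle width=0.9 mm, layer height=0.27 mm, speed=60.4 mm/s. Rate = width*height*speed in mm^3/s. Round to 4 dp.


Rate = 0.9 * 0.27 * 60.4 = 14.6772 mm^3/s


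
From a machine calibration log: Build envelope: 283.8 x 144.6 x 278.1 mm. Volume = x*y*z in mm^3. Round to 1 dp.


V = 283.8 * 144.6 * 278.1 = 11412523.2 mm^3


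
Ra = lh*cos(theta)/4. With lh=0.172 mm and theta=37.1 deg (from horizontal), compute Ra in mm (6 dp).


Ra = 0.172 * cos(37.1) / 4 = 0.034296 mm


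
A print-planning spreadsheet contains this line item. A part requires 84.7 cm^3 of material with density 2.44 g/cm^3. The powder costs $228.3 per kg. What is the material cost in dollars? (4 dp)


Mass = 84.7*2.44/1000 = 0.206668 kg
Cost = 0.206668 * 228.3 = 47.1823 $


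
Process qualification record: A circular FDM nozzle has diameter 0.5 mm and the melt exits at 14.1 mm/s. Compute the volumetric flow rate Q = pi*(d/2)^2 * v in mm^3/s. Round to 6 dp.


A = pi*(0.5/2)^2 = 0.19634954 mm^2
Q = 0.19634954 * 14.1 = 2.768529 mm^3/s


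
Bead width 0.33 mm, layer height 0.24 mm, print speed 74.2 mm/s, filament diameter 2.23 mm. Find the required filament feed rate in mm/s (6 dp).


Q = 0.33 * 0.24 * 74.2 = 5.87664 mm^3/s
A_fil = pi*(2.23/2)^2 = 3.90570653 mm^2
v_feed = 5.87664 / 3.90570653 = 1.504629 mm/s


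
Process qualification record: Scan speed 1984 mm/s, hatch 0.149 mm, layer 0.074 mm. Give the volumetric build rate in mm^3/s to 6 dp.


Rate = 1984 * 0.149 * 0.074 = 21.875584 mm^3/s


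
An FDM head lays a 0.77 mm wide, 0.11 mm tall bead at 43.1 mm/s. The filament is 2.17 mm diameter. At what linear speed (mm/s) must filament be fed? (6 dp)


Q = 0.77 * 0.11 * 43.1 = 3.65057 mm^3/s
A_fil = pi*(2.17/2)^2 = 3.69836141 mm^2
v_feed = 3.65057 / 3.69836141 = 0.987078 mm/s


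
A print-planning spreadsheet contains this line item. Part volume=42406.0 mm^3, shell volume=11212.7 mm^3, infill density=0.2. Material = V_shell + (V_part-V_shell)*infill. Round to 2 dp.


V_infill = (42406.0 - 11212.7) * 0.2 = 6238.66
V_total = 11212.7 + 6238.66 = 17451.36 mm^3


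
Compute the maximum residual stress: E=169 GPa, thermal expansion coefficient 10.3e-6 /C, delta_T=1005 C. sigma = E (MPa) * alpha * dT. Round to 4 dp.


sigma = 169*1000 * 10.3e-6 * 1005 = 1749.4035 MPa


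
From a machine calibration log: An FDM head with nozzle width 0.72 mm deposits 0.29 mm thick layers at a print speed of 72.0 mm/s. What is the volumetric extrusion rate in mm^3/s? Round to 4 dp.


Rate = 0.72 * 0.29 * 72.0 = 15.0336 mm^3/s


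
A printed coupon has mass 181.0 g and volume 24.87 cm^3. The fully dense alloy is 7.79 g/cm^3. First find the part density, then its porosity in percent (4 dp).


rho_part = 181.0 / 24.87 = 7.27784479 g/cm^3
Porosity = (1 - 7.27784479/7.79)*100 = 6.5745 %


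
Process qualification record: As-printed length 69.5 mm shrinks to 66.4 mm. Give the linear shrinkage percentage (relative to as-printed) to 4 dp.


Shrinkage = ((69.5-66.4)/69.5)*100 = 4.4604 %


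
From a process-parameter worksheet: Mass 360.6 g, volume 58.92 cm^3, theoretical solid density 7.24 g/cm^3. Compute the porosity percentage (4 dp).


rho_part = 360.6 / 58.92 = 6.12016293 g/cm^3
Porosity = (1 - 6.12016293/7.24)*100 = 15.4674 %


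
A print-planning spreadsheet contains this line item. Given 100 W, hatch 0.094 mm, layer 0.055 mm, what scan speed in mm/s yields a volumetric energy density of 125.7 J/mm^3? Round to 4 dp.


v = 100 / (125.7*0.094*0.055) = 153.8772 mm/s


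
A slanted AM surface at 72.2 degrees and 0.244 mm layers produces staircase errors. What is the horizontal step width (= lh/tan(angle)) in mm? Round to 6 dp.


step = 0.244 / tan(72.2) = 0.07834 mm


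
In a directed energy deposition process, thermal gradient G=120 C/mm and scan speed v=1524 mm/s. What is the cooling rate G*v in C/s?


CR = 120 * 1524 = 182880 C/s


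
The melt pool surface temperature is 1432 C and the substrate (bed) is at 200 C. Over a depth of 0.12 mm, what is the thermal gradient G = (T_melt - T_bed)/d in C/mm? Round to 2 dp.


G = (1432-200)/0.12 = 10266.67 C/mm


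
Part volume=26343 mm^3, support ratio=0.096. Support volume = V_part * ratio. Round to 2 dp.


V_support = 26343 * 0.096 = 2528.93 mm^3


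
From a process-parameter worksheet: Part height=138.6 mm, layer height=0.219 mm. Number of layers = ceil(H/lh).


Layers = ceil(138.6/0.219) = 633


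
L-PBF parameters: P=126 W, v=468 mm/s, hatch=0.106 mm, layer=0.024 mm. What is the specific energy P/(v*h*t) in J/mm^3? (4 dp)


Build rate = 468 * 0.106 * 0.024 = 1.190592 mm^3/s
SE = 126 / 1.190592 = 105.8297 J/mm^3


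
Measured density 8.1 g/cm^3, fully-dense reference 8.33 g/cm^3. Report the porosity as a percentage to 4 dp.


Porosity = (1-8.1/8.33)*100 = 2.7611 %


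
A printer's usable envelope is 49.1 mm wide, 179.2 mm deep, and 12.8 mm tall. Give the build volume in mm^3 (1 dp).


V = 49.1 * 179.2 * 12.8 = 112623.6 mm^3


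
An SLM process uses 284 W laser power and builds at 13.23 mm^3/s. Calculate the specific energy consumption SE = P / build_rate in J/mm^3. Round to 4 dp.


SE = 284 / 13.23 = 21.4664 J/mm^3


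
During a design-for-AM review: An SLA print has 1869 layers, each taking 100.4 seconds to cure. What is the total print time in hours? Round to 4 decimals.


t = 1869 * 100.4 / 3600 = 52.1243 hrs


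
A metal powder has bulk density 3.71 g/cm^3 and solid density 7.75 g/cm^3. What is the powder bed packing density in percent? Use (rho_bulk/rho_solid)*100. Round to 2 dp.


Packing = (3.71/7.75)*100 = 47.87 %


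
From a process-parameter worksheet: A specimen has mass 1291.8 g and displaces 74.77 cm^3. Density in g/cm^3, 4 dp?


rho = 1291.8 / 74.77 = 17.277 g/cm^3


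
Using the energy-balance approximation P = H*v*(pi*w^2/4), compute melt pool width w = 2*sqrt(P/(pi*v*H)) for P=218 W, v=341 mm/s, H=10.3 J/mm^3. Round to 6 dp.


w = 2*sqrt(218/(pi*341*10.3)) = 0.281117 mm


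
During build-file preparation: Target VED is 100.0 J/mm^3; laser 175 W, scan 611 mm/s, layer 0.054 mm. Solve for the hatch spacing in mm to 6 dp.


h = 175 / (100.0*611*0.054) = 0.05304 mm


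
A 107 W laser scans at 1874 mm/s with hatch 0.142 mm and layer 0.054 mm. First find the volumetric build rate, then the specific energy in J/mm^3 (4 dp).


Build rate = 1874 * 0.142 * 0.054 = 14.369832 mm^3/s
SE = 107 / 14.369832 = 7.4462 J/mm^3


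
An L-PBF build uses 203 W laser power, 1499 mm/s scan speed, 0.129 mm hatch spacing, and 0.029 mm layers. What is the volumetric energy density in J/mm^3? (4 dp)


E = 203 / (1499*0.129*0.029) = 36.1998 J/mm^3


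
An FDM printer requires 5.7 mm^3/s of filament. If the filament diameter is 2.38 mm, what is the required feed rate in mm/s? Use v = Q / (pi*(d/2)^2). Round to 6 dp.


A = pi*(2.38/2)^2 = 4.448809
v = 5.7 / 4.448809 = 1.281242 mm/s


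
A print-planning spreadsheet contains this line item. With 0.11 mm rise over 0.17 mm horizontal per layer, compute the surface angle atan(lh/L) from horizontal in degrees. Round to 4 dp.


angle = atan(0.11/0.17) = 32.9052 degrees


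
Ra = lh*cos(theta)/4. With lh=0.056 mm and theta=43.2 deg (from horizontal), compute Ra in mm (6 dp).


Ra = 0.056 * cos(43.2) / 4 = 0.010206 mm


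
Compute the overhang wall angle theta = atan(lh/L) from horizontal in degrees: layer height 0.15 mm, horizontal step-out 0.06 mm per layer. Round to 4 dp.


angle = atan(0.15/0.06) = 68.1986 degrees


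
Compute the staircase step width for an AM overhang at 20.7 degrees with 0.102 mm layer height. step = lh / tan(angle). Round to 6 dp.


step = 0.102 / tan(20.7) = 0.269935 mm


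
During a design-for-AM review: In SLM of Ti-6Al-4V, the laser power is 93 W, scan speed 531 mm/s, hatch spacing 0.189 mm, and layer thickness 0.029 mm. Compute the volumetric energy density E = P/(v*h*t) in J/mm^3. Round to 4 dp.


E = 93 / (531*0.189*0.029) = 31.9542 J/mm^3


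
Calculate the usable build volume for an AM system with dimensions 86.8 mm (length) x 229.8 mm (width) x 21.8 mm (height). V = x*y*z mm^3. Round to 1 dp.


V = 86.8 * 229.8 * 21.8 = 434836.8 mm^3


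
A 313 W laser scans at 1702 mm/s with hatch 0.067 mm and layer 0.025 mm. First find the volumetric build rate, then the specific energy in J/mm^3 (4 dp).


Build rate = 1702 * 0.067 * 0.025 = 2.85085 mm^3/s
SE = 313 / 2.85085 = 109.7918 J/mm^3


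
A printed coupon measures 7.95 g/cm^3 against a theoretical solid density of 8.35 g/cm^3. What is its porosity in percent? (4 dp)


Porosity = (1-7.95/8.35)*100 = 4.7904 %


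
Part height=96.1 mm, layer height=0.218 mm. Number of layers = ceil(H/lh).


Layers = ceil(96.1/0.218) = 441


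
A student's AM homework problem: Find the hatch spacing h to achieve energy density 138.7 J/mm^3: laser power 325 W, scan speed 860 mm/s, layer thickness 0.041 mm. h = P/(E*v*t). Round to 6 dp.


h = 325 / (138.7*860*0.041) = 0.066455 mm


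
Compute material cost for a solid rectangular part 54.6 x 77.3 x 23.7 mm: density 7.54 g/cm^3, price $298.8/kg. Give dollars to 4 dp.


V = 54.6 * 77.3 * 23.7 = 100027.746 mm^3 = 100.027746 cm^3
Mass = 100.027746 * 7.54 / 1000 = 0.7542092 kg
Cost = 0.7542092 * 298.8 = 225.3577 $


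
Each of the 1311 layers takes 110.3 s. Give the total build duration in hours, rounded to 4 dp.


t = 1311 * 110.3 / 3600 = 40.1676 hrs


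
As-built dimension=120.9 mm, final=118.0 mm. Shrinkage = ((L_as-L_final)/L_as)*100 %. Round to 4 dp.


Shrinkage = ((120.9-118.0)/120.9)*100 = 2.3987 %


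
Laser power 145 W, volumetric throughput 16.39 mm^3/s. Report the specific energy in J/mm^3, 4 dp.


SE = 145 / 16.39 = 8.8469 J/mm^3


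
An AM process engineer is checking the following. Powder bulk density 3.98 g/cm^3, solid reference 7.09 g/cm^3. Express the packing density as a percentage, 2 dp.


Packing = (3.98/7.09)*100 = 56.14 %


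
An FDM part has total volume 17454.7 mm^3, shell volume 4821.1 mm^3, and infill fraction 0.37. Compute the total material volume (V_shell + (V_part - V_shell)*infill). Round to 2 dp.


V_infill = (17454.7 - 4821.1) * 0.37 = 4674.43
V_total = 4821.1 + 4674.43 = 9495.53 mm^3


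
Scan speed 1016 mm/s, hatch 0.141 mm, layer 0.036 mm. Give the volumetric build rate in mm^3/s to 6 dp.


Rate = 1016 * 0.141 * 0.036 = 5.157216 mm^3/s


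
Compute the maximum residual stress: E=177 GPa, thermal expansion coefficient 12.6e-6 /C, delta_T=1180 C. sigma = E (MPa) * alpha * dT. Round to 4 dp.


sigma = 177*1000 * 12.6e-6 * 1180 = 2631.636 MPa


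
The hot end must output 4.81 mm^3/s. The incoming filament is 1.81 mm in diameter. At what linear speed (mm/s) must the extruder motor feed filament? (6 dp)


A = pi*(1.81/2)^2 = 2.573043
v = 4.81 / 2.573043 = 1.869382 mm/s


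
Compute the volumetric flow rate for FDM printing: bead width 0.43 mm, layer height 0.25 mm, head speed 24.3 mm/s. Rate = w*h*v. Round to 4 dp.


Rate = 0.43 * 0.25 * 24.3 = 2.6123 mm^3/s


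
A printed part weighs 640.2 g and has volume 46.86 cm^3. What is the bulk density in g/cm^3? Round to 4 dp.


rho = 640.2 / 46.86 = 13.662 g/cm^3


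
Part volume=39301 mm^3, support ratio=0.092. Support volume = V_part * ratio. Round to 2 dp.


V_support = 39301 * 0.092 = 3615.69 mm^3


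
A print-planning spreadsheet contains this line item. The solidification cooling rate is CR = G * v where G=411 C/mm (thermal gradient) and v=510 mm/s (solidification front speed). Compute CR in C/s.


CR = 411 * 510 = 209610 C/s


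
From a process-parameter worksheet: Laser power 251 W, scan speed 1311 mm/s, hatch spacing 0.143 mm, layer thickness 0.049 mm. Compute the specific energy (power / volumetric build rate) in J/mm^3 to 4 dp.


Build rate = 1311 * 0.143 * 0.049 = 9.186177 mm^3/s
SE = 251 / 9.186177 = 27.3237 J/mm^3


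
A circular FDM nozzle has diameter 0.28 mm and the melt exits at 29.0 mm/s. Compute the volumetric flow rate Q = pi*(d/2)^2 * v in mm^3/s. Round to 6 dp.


A = pi*(0.28/2)^2 = 0.06157522 mm^2
Q = 0.06157522 * 29.0 = 1.785681 mm^3/s


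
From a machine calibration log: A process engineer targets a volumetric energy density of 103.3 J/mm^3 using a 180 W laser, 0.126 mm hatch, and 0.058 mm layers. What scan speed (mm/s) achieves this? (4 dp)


v = 180 / (103.3*0.126*0.058) = 238.437 mm/s


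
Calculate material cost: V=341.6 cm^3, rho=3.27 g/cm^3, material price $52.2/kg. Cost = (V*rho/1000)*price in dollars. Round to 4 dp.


Mass = 341.6*3.27/1000 = 1.117032 kg
Cost = 1.117032 * 52.2 = 58.3091 $


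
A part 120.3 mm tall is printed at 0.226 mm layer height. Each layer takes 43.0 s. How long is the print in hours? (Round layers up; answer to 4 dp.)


Layers = ceil(120.3/0.226) = 533
t = 533 * 43.0 / 3600 = 6.3664 hrs


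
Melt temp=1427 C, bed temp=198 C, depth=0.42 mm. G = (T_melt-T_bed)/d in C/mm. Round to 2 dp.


G = (1427-198)/0.42 = 2926.19 C/mm


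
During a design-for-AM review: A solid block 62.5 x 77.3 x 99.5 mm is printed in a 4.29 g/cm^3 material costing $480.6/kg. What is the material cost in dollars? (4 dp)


V = 62.5 * 77.3 * 99.5 = 480709.375 mm^3 = 480.709375 cm^3
Mass = 480.709375 * 4.29 / 1000 = 2.06224322 kg
Cost = 2.06224322 * 480.6 = 991.1141 $


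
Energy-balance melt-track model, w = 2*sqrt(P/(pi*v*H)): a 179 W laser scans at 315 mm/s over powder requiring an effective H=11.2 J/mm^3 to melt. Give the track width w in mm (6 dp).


w = 2*sqrt(179/(pi*315*11.2)) = 0.254166 mm


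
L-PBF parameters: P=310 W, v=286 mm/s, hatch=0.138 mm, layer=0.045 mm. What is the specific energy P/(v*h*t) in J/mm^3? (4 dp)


Build rate = 286 * 0.138 * 0.045 = 1.77606 mm^3/s
SE = 310 / 1.77606 = 174.5437 J/mm^3


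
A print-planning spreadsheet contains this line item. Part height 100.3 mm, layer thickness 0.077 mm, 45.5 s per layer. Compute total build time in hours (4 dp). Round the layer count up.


Layers = ceil(100.3/0.077) = 1303
t = 1303 * 45.5 / 3600 = 16.4685 hrs


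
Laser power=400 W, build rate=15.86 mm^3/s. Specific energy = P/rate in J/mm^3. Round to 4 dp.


SE = 400 / 15.86 = 25.2207 J/mm^3


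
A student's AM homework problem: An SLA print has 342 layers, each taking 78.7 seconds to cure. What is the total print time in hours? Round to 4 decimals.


t = 342 * 78.7 / 3600 = 7.4765 hrs


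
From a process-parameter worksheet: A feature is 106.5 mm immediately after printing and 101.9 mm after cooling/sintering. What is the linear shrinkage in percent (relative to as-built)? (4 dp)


Shrinkage = ((106.5-101.9)/106.5)*100 = 4.3192 %


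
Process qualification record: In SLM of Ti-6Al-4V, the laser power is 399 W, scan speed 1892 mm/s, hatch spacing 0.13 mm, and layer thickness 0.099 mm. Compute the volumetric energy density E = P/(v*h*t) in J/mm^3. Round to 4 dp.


E = 399 / (1892*0.13*0.099) = 16.386 J/mm^3


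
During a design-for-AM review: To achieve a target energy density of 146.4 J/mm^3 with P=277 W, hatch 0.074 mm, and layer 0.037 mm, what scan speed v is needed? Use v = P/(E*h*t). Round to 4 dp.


v = 277 / (146.4*0.074*0.037) = 691.0433 mm/s


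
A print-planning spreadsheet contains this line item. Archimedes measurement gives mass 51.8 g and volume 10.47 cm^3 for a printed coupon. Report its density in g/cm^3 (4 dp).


rho = 51.8 / 10.47 = 4.9475 g/cm^3


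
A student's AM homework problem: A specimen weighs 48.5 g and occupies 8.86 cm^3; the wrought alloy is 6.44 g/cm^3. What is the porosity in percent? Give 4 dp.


rho_part = 48.5 / 8.86 = 5.47404063 g/cm^3
Porosity = (1 - 5.47404063/6.44)*100 = 14.9994 %


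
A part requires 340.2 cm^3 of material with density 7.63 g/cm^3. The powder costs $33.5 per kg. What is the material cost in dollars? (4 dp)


Mass = 340.2*7.63/1000 = 2.595726 kg
Cost = 2.595726 * 33.5 = 86.9568 $


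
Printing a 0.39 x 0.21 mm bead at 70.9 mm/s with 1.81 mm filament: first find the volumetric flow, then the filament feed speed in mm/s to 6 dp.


Q = 0.39 * 0.21 * 70.9 = 5.80671 mm^3/s
A_fil = pi*(1.81/2)^2 = 2.57304292 mm^2
v_feed = 5.80671 / 2.57304292 = 2.256748 mm/s


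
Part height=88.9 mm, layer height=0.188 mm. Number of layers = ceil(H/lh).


Layers = ceil(88.9/0.188) = 473


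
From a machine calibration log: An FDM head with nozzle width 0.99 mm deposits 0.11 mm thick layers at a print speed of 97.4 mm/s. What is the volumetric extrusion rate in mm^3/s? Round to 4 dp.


Rate = 0.99 * 0.11 * 97.4 = 10.6069 mm^3/s


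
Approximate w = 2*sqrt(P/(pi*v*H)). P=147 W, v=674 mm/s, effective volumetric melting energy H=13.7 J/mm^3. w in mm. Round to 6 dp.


w = 2*sqrt(147/(pi*674*13.7)) = 0.142372 mm


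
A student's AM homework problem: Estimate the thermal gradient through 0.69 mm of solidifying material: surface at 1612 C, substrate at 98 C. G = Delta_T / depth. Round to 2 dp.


G = (1612-98)/0.69 = 2194.2 C/mm


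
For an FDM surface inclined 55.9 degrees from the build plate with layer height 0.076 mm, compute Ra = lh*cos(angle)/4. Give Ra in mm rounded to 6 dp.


Ra = 0.076 * cos(55.9) / 4 = 0.010652 mm


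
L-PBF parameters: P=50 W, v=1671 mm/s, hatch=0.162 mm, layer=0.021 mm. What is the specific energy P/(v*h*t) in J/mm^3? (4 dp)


Build rate = 1671 * 0.162 * 0.021 = 5.684742 mm^3/s
SE = 50 / 5.684742 = 8.7955 J/mm^3


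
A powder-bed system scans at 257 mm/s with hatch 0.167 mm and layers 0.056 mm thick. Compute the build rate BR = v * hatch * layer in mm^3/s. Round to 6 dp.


Rate = 257 * 0.167 * 0.056 = 2.403464 mm^3/s


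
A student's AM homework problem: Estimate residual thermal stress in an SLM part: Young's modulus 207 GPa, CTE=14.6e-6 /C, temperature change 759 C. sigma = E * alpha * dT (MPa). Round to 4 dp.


sigma = 207*1000 * 14.6e-6 * 759 = 2293.8498 MPa


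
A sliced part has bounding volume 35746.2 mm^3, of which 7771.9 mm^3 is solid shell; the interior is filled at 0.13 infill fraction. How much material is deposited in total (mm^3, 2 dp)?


V_infill = (35746.2 - 7771.9) * 0.13 = 3636.66
V_total = 7771.9 + 3636.66 = 11408.56 mm^3


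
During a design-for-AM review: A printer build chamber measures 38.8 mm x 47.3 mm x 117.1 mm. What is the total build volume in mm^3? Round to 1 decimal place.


V = 38.8 * 47.3 * 117.1 = 214906.6 mm^3


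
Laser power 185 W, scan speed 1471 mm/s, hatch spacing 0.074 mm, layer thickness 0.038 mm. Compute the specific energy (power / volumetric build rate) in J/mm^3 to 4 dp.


Build rate = 1471 * 0.074 * 0.038 = 4.136452 mm^3/s
SE = 185 / 4.136452 = 44.7243 J/mm^3


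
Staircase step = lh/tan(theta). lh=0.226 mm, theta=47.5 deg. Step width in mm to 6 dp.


step = 0.226 / tan(47.5) = 0.207091 mm


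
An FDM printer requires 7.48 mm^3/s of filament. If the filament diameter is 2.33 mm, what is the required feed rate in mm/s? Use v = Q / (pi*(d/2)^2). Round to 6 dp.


A = pi*(2.33/2)^2 = 4.263848
v = 7.48 / 4.263848 = 1.754284 mm/s


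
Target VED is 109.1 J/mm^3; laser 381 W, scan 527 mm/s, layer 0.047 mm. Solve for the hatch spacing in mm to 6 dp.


h = 381 / (109.1*527*0.047) = 0.140991 mm


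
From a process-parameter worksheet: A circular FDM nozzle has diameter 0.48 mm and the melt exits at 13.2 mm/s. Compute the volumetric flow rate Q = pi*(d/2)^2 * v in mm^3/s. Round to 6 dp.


A = pi*(0.48/2)^2 = 0.18095574 mm^2
Q = 0.18095574 * 13.2 = 2.388616 mm^3/s


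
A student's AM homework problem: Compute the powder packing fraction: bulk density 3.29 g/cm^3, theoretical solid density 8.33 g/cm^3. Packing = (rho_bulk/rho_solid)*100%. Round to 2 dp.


Packing = (3.29/8.33)*100 = 39.5 %


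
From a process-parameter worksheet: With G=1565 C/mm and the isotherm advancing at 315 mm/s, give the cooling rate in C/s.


CR = 1565 * 315 = 492975 C/s


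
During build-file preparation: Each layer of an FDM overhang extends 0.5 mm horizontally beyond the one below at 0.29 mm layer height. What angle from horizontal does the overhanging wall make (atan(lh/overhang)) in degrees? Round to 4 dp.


angle = atan(0.29/0.5) = 30.1137 degrees


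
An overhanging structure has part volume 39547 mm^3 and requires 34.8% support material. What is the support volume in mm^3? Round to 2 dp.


V_support = 39547 * 0.348 = 13762.36 mm^3


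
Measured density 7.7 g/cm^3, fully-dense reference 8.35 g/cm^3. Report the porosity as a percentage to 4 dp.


Porosity = (1-7.7/8.35)*100 = 7.7844 %


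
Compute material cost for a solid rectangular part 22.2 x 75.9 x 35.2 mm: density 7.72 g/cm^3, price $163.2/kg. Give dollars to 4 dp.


V = 22.2 * 75.9 * 35.2 = 59311.296 mm^3 = 59.311296 cm^3
Mass = 59.311296 * 7.72 / 1000 = 0.45788321 kg
Cost = 0.45788321 * 163.2 = 74.7265 $


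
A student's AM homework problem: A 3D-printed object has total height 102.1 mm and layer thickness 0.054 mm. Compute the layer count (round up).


Layers = ceil(102.1/0.054) = 1891


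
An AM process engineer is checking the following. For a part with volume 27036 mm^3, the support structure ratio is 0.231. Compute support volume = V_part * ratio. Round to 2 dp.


V_support = 27036 * 0.231 = 6245.32 mm^3


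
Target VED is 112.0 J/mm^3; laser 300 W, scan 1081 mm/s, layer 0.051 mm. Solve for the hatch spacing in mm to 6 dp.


h = 300 / (112.0*1081*0.051) = 0.048586 mm


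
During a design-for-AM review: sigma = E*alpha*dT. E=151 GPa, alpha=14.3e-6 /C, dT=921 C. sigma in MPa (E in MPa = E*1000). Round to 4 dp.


sigma = 151*1000 * 14.3e-6 * 921 = 1988.7153 MPa


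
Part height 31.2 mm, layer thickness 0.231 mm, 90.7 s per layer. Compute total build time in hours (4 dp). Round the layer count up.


Layers = ceil(31.2/0.231) = 136
t = 136 * 90.7 / 3600 = 3.4264 hrs


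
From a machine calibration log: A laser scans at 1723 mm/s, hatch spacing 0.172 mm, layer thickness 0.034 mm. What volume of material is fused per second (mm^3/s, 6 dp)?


Rate = 1723 * 0.172 * 0.034 = 10.076104 mm^3/s


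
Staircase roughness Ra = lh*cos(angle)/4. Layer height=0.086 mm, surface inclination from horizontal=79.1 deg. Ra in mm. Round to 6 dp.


Ra = 0.086 * cos(79.1) / 4 = 0.004066 mm


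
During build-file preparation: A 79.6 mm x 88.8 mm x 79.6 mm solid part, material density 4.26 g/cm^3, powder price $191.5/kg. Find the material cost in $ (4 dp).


V = 79.6 * 88.8 * 79.6 = 562651.008 mm^3 = 562.651008 cm^3
Mass = 562.651008 * 4.26 / 1000 = 2.39689329 kg
Cost = 2.39689329 * 191.5 = 459.0051 $


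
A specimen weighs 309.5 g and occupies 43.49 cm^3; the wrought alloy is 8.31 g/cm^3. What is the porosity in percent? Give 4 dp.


rho_part = 309.5 / 43.49 = 7.11657852 g/cm^3
Porosity = (1 - 7.11657852/8.31)*100 = 14.3613 %


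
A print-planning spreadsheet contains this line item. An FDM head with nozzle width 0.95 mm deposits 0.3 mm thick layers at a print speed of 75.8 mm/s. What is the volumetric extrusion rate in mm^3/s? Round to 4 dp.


Rate = 0.95 * 0.3 * 75.8 = 21.603 mm^3/s


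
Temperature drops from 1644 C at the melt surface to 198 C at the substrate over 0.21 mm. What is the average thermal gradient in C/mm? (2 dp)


G = (1644-198)/0.21 = 6885.71 C/mm


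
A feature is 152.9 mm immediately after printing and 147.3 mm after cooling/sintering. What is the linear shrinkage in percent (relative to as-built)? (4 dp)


Shrinkage = ((152.9-147.3)/152.9)*100 = 3.6625 %


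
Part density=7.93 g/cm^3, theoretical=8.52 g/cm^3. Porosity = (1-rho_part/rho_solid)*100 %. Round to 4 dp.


Porosity = (1-7.93/8.52)*100 = 6.9249 %


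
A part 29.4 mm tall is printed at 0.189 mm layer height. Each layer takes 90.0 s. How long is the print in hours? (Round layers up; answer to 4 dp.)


Layers = ceil(29.4/0.189) = 156
t = 156 * 90.0 / 3600 = 3.9 hrs


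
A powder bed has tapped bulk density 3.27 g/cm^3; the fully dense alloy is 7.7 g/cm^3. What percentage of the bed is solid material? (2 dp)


Packing = (3.27/7.7)*100 = 42.47 %


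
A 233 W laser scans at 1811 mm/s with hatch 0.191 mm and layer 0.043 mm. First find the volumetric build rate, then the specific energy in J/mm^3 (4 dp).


Build rate = 1811 * 0.191 * 0.043 = 14.873743 mm^3/s
SE = 233 / 14.873743 = 15.6652 J/mm^3


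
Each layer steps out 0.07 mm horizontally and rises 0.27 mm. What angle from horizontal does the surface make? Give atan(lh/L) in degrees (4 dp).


angle = atan(0.27/0.07) = 75.4655 degrees


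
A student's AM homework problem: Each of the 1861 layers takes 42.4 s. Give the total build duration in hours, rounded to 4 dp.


t = 1861 * 42.4 / 3600 = 21.9184 hrs


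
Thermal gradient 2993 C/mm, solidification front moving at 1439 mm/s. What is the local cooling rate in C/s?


CR = 2993 * 1439 = 4306927 C/s


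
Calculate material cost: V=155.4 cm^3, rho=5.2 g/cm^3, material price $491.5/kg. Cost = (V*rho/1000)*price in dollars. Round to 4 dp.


Mass = 155.4*5.2/1000 = 0.80808 kg
Cost = 0.80808 * 491.5 = 397.1713 $


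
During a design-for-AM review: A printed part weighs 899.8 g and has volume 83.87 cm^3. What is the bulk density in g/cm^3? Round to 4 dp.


rho = 899.8 / 83.87 = 10.7285 g/cm^3


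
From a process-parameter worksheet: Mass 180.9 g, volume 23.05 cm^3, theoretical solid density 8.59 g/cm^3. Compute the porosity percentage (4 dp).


rho_part = 180.9 / 23.05 = 7.84815618 g/cm^3
Porosity = (1 - 7.84815618/8.59)*100 = 8.6361 %


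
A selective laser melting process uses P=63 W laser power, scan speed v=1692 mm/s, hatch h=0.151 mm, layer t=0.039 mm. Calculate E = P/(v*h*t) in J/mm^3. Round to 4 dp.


E = 63 / (1692*0.151*0.039) = 6.3226 J/mm^3
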